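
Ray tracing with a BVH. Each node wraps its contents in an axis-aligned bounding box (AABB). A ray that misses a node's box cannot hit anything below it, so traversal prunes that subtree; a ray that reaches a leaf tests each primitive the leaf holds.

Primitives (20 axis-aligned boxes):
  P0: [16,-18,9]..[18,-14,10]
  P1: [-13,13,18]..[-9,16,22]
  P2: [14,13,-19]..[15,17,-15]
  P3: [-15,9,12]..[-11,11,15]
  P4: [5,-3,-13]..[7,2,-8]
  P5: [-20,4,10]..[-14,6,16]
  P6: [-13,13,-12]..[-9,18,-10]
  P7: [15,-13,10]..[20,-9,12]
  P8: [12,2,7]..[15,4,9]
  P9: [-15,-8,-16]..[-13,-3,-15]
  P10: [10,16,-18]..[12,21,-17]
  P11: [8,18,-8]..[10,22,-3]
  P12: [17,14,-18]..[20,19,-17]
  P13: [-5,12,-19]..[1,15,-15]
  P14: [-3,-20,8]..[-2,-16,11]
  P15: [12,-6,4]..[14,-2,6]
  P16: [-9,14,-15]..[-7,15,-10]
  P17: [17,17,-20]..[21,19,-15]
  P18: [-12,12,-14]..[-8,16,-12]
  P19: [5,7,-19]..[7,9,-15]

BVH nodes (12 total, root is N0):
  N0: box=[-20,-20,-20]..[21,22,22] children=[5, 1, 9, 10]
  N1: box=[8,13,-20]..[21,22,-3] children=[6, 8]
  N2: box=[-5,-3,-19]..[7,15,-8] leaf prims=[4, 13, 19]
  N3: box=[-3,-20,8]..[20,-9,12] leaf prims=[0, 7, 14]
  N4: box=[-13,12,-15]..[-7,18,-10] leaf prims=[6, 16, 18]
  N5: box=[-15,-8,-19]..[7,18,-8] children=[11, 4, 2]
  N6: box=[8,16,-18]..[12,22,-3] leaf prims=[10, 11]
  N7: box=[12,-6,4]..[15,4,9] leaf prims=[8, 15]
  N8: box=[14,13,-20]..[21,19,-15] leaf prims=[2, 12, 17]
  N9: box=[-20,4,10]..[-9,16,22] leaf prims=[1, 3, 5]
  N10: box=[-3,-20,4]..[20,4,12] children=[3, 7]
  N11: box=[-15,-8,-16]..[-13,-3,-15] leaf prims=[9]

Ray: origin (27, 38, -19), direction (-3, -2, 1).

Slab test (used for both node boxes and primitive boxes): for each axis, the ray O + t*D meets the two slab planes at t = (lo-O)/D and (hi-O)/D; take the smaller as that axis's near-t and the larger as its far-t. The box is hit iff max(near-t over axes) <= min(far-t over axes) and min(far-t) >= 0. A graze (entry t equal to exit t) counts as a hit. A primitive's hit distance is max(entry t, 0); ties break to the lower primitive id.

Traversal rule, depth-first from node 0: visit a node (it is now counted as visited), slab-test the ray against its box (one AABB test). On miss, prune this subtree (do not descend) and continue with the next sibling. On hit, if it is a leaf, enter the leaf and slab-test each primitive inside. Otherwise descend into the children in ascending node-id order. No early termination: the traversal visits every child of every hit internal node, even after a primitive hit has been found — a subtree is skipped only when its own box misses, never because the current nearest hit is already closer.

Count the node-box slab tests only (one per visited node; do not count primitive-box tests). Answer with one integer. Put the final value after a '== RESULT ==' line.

Traverse from the root:
N0 x:[2,47/3] y:[8,29] z:[-1,41] -> hit [8,47/3], descend [1, 5, 9, 10]
  N1 x:[2,19/3] y:[8,25/2] z:[-1,16] -> miss, prune
  N5 x:[20/3,14] y:[10,23] z:[0,11] -> hit [10,11], descend [2, 4, 11]
    N2 x:[20/3,32/3] y:[23/2,41/2] z:[0,11] -> miss, prune
    N4 x:[34/3,40/3] y:[10,13] z:[4,9] -> miss, prune
    N11 x:[40/3,14] y:[41/2,23] z:[3,4] -> miss, prune
  N9 x:[12,47/3] y:[11,17] z:[29,41] -> miss, prune
  N10 x:[7/3,10] y:[17,29] z:[23,31] -> miss, prune

order=[0, 1, 5, 2, 4, 11, 9, 10]  |boxes|=8  |leaves|=0  hit=miss

== RESULT ==
8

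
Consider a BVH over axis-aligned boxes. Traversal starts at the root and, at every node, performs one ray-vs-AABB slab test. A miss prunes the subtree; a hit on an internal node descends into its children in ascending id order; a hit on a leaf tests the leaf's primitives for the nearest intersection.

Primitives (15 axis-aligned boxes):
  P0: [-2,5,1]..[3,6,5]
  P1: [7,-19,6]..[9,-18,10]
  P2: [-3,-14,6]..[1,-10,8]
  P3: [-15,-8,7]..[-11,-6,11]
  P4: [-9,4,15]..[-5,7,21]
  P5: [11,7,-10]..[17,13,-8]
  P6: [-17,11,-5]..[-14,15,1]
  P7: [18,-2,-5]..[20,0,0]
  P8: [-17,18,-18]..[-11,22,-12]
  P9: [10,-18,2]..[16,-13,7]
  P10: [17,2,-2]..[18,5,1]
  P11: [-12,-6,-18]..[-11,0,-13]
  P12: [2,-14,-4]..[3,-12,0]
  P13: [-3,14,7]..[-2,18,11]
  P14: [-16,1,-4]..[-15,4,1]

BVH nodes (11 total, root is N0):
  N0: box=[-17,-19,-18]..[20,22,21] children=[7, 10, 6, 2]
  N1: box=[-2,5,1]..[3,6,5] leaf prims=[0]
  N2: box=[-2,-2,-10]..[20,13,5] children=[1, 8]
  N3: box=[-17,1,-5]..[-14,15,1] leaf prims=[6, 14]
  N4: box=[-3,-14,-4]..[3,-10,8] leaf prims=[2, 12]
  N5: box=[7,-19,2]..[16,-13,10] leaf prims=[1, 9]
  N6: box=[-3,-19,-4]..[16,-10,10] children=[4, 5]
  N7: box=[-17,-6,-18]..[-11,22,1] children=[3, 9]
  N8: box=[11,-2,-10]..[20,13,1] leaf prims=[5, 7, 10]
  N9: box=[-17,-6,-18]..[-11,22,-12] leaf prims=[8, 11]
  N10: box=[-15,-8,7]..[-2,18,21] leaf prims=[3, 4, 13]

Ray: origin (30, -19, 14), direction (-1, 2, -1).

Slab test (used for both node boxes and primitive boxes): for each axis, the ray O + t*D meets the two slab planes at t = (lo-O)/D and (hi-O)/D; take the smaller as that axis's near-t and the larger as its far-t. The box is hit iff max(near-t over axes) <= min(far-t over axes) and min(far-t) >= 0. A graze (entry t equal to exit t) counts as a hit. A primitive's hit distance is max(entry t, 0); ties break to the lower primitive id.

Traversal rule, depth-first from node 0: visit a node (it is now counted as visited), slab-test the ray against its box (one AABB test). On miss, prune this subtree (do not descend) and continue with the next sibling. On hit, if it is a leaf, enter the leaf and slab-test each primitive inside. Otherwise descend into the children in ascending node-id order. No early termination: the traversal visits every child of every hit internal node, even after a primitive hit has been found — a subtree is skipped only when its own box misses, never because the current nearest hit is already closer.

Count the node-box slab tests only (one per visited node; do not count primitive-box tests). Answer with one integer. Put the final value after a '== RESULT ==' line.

Walk:
N0 x:[10,47] y:[0,41/2] z:[-7,32] -> hit [10,41/2], descend [2, 6, 7, 10]
  N2 x:[10,32] y:[17/2,16] z:[9,24] -> hit [10,16], descend [1, 8]
    N1 x:[27,32] y:[12,25/2] z:[9,13] -> miss, prune
    N8 x:[10,19] y:[17/2,16] z:[13,24] -> hit [13,16] leaf, test {P5(miss), P7(miss), P10(miss)}
  N6 x:[14,33] y:[0,9/2] z:[4,18] -> miss, prune
  N7 x:[41,47] y:[13/2,41/2] z:[13,32] -> miss, prune
  N10 x:[32,45] y:[11/2,37/2] z:[-7,7] -> miss, prune

Summary -> nodes [0, 2, 1, 8, 6, 7, 10]; box-tests=7; leaf-entries=1; first=miss

== RESULT ==
7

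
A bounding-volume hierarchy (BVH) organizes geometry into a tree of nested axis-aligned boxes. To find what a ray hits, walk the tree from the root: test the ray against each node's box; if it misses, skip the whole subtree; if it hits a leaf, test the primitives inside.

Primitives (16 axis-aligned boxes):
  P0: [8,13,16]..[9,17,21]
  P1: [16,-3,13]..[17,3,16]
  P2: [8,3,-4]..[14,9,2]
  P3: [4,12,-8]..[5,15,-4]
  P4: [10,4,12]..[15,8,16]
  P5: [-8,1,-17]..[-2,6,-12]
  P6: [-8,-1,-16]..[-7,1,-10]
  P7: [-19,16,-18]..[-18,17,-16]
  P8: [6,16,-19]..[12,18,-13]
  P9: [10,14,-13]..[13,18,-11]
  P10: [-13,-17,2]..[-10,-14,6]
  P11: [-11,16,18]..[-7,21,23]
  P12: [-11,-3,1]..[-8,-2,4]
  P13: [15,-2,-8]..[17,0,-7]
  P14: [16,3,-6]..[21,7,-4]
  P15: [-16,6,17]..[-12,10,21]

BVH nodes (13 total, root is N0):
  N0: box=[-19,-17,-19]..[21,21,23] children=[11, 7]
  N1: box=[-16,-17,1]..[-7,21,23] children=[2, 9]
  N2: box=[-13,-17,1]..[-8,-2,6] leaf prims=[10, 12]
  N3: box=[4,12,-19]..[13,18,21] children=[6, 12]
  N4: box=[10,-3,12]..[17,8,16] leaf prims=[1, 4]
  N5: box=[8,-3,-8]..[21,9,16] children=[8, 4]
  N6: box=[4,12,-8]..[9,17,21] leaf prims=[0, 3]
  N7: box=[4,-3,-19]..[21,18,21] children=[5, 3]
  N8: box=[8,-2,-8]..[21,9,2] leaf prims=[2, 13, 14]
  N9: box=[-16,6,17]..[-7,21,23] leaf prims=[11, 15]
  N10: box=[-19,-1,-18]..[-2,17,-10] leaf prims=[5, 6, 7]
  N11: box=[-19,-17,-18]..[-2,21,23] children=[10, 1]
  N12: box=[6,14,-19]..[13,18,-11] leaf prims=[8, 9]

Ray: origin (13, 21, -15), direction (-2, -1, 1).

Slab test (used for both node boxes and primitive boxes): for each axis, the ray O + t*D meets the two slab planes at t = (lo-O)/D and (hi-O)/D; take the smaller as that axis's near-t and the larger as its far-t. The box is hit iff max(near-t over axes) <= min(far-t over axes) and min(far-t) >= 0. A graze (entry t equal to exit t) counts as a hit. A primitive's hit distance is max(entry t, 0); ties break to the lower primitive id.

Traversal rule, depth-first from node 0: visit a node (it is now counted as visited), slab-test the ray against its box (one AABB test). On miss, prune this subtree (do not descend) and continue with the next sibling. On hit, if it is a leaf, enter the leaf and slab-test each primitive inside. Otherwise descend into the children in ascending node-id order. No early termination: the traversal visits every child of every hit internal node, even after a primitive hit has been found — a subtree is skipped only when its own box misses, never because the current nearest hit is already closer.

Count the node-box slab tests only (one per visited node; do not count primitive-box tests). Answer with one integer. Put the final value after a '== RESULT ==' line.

Traverse from the root:
N0 x:[-4,16] y:[0,38] z:[-4,38] -> hit [0,16], descend [7, 11]
  N7 x:[-4,9/2] y:[3,24] z:[-4,36] -> hit [3,9/2], descend [3, 5]
    N3 x:[0,9/2] y:[3,9] z:[-4,36] -> hit [3,9/2], descend [6, 12]
      N6 x:[2,9/2] y:[4,9] z:[7,36] -> miss, prune
      N12 x:[0,7/2] y:[3,7] z:[-4,4] -> hit [3,7/2] leaf, test {P8(miss), P9(miss)}
    N5 x:[-4,5/2] y:[12,24] z:[7,31] -> miss, prune
  N11 x:[15/2,16] y:[0,38] z:[-3,38] -> hit [15/2,16], descend [1, 10]
    N1 x:[10,29/2] y:[0,38] z:[16,38] -> miss, prune
    N10 x:[15/2,16] y:[4,22] z:[-3,5] -> miss, prune

Summary -> nodes [0, 7, 3, 6, 12, 5, 11, 1, 10]; box-tests=9; leaf-entries=1; first=miss

== RESULT ==
9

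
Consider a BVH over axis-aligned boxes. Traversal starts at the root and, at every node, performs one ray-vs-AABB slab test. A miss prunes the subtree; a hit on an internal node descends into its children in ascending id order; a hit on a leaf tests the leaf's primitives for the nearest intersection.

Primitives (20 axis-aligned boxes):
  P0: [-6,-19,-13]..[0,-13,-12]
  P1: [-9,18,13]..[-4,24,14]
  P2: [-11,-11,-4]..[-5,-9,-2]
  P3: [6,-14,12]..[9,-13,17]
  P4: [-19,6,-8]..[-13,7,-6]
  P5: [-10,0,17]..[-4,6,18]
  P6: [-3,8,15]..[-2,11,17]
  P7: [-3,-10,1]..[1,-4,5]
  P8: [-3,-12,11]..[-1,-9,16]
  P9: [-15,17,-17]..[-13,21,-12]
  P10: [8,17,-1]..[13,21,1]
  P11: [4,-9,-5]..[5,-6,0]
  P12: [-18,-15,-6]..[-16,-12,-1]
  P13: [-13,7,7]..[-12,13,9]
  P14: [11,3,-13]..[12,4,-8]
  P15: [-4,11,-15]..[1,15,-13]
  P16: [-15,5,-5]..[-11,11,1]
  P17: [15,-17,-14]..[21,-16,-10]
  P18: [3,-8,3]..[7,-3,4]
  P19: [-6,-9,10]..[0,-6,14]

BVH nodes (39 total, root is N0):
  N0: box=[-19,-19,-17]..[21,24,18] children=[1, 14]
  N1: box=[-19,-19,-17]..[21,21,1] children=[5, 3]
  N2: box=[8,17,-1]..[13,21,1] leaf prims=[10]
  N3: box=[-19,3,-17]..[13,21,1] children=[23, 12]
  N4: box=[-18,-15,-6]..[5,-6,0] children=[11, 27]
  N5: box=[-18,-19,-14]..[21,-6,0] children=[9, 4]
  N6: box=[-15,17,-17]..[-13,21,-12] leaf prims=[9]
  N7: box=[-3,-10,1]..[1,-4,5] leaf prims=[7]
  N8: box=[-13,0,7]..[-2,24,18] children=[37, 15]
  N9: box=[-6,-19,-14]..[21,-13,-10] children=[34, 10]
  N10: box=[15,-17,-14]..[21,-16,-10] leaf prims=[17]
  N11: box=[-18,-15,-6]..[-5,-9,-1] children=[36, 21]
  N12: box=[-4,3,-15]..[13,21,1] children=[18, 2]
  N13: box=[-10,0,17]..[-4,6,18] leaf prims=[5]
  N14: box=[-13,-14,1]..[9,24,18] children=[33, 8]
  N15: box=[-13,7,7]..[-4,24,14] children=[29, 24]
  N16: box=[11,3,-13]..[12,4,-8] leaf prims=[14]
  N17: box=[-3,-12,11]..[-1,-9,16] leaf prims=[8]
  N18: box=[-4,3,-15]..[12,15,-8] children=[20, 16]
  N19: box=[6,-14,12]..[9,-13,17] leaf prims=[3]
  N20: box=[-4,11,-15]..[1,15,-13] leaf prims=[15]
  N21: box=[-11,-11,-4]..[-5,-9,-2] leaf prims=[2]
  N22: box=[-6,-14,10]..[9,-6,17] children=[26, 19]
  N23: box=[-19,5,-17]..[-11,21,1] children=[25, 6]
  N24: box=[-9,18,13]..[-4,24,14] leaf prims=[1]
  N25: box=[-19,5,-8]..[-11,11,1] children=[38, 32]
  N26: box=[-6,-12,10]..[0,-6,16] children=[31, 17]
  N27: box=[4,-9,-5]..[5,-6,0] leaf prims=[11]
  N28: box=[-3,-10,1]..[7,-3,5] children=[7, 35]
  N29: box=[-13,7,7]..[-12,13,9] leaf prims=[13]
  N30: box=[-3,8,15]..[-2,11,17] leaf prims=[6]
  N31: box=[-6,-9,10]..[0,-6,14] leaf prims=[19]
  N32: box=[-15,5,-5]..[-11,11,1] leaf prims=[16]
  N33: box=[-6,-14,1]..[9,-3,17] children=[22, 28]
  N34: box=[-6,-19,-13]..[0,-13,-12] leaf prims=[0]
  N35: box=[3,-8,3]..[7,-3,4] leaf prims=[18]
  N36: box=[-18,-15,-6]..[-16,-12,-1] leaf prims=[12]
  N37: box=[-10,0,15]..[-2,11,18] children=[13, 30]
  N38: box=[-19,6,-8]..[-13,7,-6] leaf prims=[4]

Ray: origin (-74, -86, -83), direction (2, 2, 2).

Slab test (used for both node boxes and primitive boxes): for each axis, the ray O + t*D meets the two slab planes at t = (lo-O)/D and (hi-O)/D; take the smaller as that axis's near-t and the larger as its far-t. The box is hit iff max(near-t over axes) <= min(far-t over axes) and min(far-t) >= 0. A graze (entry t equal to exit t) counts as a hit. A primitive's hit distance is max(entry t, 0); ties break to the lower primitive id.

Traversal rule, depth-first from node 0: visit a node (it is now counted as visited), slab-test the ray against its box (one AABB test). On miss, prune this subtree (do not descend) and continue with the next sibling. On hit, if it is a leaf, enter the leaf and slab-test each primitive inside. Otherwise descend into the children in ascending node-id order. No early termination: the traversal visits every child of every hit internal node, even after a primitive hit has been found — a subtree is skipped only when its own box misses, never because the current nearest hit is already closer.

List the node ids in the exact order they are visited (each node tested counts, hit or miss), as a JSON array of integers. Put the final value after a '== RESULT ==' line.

Trace the traversal:
N0 x:[55/2,95/2] y:[67/2,55] z:[33,101/2] -> hit [67/2,95/2], descend [1, 14]
  N1 x:[55/2,95/2] y:[67/2,107/2] z:[33,42] -> hit [67/2,42], descend [3, 5]
    N3 x:[55/2,87/2] y:[89/2,107/2] z:[33,42] -> miss, prune
    N5 x:[28,95/2] y:[67/2,40] z:[69/2,83/2] -> hit [69/2,40], descend [4, 9]
      N4 x:[28,79/2] y:[71/2,40] z:[77/2,83/2] -> hit [77/2,79/2], descend [11, 27]
        N11 x:[28,69/2] y:[71/2,77/2] z:[77/2,41] -> miss, prune
        N27 x:[39,79/2] y:[77/2,40] z:[39,83/2] -> hit [39,79/2] leaf, test {P11@t=39}
      N9 x:[34,95/2] y:[67/2,73/2] z:[69/2,73/2] -> hit [69/2,73/2], descend [10, 34]
        N10 x:[89/2,95/2] y:[69/2,35] z:[69/2,73/2] -> miss, prune
        N34 x:[34,37] y:[67/2,73/2] z:[35,71/2] -> hit [35,71/2] leaf, test {P0@t=35}
  N14 x:[61/2,83/2] y:[36,55] z:[42,101/2] -> miss, prune

order=[0, 1, 3, 5, 4, 11, 27, 9, 10, 34, 14]  |boxes|=11  |leaves|=2  hit=P0

== RESULT ==
[0, 1, 3, 5, 4, 11, 27, 9, 10, 34, 14]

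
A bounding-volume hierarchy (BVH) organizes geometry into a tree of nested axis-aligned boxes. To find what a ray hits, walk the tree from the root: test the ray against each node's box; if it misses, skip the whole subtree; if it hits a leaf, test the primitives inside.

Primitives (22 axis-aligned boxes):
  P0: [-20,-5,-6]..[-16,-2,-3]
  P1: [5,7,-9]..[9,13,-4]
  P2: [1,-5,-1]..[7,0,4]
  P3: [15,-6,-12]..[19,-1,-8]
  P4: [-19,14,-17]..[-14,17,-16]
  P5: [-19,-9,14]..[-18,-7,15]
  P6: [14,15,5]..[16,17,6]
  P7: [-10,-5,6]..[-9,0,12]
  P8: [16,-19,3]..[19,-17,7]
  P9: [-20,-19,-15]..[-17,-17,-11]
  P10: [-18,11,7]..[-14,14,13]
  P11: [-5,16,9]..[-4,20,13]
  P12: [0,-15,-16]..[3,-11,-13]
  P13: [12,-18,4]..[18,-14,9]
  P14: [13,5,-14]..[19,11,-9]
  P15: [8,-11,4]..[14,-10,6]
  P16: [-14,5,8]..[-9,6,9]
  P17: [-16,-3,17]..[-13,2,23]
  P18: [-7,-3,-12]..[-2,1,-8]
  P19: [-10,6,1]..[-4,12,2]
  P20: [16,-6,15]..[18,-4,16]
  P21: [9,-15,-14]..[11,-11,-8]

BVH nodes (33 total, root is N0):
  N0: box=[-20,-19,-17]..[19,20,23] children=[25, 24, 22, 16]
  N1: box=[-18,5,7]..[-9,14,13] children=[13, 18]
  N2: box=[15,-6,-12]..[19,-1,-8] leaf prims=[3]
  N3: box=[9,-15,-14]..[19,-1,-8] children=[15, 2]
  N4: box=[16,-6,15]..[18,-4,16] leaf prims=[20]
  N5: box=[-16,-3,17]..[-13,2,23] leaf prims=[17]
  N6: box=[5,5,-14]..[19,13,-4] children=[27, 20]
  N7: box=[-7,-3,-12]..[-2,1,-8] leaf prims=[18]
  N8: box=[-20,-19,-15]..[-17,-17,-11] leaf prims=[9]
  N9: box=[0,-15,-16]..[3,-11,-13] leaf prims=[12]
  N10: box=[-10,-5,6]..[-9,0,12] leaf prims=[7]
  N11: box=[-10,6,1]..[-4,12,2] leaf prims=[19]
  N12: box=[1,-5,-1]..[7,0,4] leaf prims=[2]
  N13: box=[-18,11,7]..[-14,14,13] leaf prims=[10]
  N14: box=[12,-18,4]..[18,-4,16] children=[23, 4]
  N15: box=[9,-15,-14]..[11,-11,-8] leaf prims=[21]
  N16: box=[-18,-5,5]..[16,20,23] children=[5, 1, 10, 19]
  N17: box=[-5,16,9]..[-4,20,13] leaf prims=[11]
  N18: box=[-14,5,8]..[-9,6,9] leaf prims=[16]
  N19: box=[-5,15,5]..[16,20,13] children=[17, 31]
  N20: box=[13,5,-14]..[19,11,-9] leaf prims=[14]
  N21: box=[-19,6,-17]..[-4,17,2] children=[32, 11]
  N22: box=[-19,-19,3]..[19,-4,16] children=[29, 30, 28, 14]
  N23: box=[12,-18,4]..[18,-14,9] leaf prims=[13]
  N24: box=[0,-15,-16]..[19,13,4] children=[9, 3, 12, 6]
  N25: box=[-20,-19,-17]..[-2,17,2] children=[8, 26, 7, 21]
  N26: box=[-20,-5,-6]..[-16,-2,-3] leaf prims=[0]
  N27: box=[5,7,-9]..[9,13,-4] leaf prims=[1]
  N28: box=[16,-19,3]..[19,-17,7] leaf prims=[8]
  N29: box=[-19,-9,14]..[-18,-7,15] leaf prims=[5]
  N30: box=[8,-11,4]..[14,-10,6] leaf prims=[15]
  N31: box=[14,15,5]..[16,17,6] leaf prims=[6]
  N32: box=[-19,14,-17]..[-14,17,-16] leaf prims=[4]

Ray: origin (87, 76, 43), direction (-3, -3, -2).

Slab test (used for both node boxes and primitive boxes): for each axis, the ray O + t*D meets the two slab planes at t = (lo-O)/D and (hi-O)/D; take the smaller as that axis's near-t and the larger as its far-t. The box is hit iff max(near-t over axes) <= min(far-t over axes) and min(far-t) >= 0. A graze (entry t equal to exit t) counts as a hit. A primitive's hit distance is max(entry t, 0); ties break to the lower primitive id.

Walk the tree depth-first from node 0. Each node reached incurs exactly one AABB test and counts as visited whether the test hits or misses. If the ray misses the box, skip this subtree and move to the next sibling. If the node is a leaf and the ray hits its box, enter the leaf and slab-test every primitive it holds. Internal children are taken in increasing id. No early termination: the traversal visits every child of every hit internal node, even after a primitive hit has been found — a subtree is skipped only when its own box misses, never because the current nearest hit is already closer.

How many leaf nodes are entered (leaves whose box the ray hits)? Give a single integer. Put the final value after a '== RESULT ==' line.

Traverse from the root:
N0 x:[68/3,107/3] y:[56/3,95/3] z:[10,30] -> hit [68/3,30], descend [16, 22, 24, 25]
  N16 x:[71/3,35] y:[56/3,27] z:[10,19] -> miss, prune
  N22 x:[68/3,106/3] y:[80/3,95/3] z:[27/2,20] -> miss, prune
  N24 x:[68/3,29] y:[21,91/3] z:[39/2,59/2] -> hit [68/3,29], descend [3, 6, 9, 12]
    N3 x:[68/3,26] y:[77/3,91/3] z:[51/2,57/2] -> hit [77/3,26], descend [2, 15]
      N2 x:[68/3,24] y:[77/3,82/3] z:[51/2,55/2] -> miss, prune
      N15 x:[76/3,26] y:[29,91/3] z:[51/2,57/2] -> miss, prune
    N6 x:[68/3,82/3] y:[21,71/3] z:[47/2,57/2] -> hit [47/2,71/3], descend [20, 27]
      N20 x:[68/3,74/3] y:[65/3,71/3] z:[26,57/2] -> miss, prune
      N27 x:[26,82/3] y:[21,23] z:[47/2,26] -> miss, prune
    N9 x:[28,29] y:[29,91/3] z:[28,59/2] -> hit [29,29] leaf, test {P12@t=29}
    N12 x:[80/3,86/3] y:[76/3,27] z:[39/2,22] -> miss, prune
  N25 x:[89/3,107/3] y:[59/3,95/3] z:[41/2,30] -> hit [89/3,30], descend [7, 8, 21, 26]
    N7 x:[89/3,94/3] y:[25,79/3] z:[51/2,55/2] -> miss, prune
    N8 x:[104/3,107/3] y:[31,95/3] z:[27,29] -> miss, prune
    N21 x:[91/3,106/3] y:[59/3,70/3] z:[41/2,30] -> miss, prune
    N26 x:[103/3,107/3] y:[26,27] z:[23,49/2] -> miss, prune

17 AABB tests over nodes [0, 16, 22, 24, 3, 2, 15, 6, 20, 27, 9, 12, 25, 7, 8, 21, 26]; 1 leaf entered; closest P12.

== RESULT ==
1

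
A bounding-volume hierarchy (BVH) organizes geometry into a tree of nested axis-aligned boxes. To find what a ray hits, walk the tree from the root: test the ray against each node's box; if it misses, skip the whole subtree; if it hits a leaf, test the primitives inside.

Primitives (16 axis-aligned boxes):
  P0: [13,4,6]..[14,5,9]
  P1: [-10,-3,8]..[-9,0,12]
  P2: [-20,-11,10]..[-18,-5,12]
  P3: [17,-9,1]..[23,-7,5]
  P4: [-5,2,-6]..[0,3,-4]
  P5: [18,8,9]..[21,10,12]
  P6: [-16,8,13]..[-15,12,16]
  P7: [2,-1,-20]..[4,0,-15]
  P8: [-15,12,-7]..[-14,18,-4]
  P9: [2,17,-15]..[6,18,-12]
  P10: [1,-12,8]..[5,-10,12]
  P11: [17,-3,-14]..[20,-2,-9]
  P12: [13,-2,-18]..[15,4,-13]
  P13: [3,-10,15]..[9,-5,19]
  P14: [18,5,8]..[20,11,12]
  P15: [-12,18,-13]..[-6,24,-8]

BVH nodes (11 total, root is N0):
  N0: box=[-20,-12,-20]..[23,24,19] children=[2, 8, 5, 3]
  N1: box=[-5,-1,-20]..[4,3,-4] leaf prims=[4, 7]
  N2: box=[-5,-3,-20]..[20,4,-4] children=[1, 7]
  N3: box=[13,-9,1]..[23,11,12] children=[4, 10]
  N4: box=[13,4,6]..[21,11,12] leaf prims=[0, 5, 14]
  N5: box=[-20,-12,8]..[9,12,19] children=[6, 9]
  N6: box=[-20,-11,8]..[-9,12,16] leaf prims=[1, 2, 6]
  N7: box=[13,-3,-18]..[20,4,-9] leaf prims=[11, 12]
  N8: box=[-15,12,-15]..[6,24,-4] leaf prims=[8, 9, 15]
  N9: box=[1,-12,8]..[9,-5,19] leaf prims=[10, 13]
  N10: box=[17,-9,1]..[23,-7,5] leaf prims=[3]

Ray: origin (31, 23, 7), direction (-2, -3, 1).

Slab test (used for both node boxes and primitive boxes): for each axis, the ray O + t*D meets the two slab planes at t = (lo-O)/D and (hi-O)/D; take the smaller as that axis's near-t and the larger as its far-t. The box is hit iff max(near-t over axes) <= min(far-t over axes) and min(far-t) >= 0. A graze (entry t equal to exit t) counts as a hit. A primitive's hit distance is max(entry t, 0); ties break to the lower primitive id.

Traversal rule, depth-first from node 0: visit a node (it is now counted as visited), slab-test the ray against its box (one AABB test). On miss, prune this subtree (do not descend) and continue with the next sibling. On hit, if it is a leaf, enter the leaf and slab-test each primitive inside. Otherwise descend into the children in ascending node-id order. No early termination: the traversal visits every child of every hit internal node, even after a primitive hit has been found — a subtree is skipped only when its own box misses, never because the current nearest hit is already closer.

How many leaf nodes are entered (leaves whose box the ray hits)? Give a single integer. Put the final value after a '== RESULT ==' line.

Walk:
N0 x:[4,51/2] y:[-1/3,35/3] z:[-27,12] -> hit [4,35/3], descend [2, 3, 5, 8]
  N2 x:[11/2,18] y:[19/3,26/3] z:[-27,-11] -> miss, prune
  N3 x:[4,9] y:[4,32/3] z:[-6,5] -> hit [4,5], descend [4, 10]
    N4 x:[5,9] y:[4,19/3] z:[-1,5] -> hit [5,5] leaf, test {P0(miss), P5@t=5, P14(miss)}
    N10 x:[4,7] y:[10,32/3] z:[-6,-2] -> miss, prune
  N5 x:[11,51/2] y:[11/3,35/3] z:[1,12] -> hit [11,35/3], descend [6, 9]
    N6 x:[20,51/2] y:[11/3,34/3] z:[1,9] -> miss, prune
    N9 x:[11,15] y:[28/3,35/3] z:[1,12] -> hit [11,35/3] leaf, test {P10(miss), P13@t=11}
  N8 x:[25/2,23] y:[-1/3,11/3] z:[-22,-11] -> miss, prune

order=[0, 2, 3, 4, 10, 5, 6, 9, 8]  |boxes|=9  |leaves|=2  hit=P5

== RESULT ==
2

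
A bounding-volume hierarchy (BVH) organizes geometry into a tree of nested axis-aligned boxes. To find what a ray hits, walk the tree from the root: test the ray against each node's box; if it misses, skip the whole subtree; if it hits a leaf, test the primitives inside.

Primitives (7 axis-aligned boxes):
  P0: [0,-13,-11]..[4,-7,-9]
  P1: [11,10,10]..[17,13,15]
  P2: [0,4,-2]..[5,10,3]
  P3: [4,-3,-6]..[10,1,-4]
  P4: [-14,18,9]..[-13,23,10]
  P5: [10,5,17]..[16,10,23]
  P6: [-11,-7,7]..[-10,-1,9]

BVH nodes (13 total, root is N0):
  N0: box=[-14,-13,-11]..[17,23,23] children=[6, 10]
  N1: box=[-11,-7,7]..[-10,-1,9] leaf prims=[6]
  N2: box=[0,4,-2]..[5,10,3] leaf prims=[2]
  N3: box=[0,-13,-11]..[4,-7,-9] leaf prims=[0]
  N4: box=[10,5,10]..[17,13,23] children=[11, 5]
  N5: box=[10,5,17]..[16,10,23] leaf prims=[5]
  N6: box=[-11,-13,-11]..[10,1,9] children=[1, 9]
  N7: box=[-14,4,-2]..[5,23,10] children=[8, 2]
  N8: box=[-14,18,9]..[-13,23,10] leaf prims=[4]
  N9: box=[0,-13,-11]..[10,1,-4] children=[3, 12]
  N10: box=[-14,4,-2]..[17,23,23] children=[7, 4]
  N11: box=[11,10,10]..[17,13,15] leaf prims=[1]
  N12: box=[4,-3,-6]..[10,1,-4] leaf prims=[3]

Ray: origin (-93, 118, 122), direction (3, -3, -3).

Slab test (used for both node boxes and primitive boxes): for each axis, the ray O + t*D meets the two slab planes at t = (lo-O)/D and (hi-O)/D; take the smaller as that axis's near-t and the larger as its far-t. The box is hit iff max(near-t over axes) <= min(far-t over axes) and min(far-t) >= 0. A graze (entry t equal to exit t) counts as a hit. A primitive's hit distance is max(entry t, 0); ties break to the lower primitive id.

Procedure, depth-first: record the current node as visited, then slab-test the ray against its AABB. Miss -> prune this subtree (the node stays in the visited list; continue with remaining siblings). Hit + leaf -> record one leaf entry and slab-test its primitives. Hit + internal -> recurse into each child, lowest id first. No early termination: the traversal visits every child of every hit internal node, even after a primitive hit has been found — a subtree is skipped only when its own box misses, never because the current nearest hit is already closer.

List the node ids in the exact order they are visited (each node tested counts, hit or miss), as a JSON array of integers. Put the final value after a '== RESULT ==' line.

Traverse from the root:
N0 x:[79/3,110/3] y:[95/3,131/3] z:[33,133/3] -> hit [33,110/3], descend [6, 10]
  N6 x:[82/3,103/3] y:[39,131/3] z:[113/3,133/3] -> miss, prune
  N10 x:[79/3,110/3] y:[95/3,38] z:[33,124/3] -> hit [33,110/3], descend [4, 7]
    N4 x:[103/3,110/3] y:[35,113/3] z:[33,112/3] -> hit [35,110/3], descend [5, 11]
      N5 x:[103/3,109/3] y:[36,113/3] z:[33,35] -> miss, prune
      N11 x:[104/3,110/3] y:[35,36] z:[107/3,112/3] -> hit [107/3,36] leaf, test {P1@t=107/3}
    N7 x:[79/3,98/3] y:[95/3,38] z:[112/3,124/3] -> miss, prune

order=[0, 6, 10, 4, 5, 11, 7]  |boxes|=7  |leaves|=1  hit=P1

== RESULT ==
[0, 6, 10, 4, 5, 11, 7]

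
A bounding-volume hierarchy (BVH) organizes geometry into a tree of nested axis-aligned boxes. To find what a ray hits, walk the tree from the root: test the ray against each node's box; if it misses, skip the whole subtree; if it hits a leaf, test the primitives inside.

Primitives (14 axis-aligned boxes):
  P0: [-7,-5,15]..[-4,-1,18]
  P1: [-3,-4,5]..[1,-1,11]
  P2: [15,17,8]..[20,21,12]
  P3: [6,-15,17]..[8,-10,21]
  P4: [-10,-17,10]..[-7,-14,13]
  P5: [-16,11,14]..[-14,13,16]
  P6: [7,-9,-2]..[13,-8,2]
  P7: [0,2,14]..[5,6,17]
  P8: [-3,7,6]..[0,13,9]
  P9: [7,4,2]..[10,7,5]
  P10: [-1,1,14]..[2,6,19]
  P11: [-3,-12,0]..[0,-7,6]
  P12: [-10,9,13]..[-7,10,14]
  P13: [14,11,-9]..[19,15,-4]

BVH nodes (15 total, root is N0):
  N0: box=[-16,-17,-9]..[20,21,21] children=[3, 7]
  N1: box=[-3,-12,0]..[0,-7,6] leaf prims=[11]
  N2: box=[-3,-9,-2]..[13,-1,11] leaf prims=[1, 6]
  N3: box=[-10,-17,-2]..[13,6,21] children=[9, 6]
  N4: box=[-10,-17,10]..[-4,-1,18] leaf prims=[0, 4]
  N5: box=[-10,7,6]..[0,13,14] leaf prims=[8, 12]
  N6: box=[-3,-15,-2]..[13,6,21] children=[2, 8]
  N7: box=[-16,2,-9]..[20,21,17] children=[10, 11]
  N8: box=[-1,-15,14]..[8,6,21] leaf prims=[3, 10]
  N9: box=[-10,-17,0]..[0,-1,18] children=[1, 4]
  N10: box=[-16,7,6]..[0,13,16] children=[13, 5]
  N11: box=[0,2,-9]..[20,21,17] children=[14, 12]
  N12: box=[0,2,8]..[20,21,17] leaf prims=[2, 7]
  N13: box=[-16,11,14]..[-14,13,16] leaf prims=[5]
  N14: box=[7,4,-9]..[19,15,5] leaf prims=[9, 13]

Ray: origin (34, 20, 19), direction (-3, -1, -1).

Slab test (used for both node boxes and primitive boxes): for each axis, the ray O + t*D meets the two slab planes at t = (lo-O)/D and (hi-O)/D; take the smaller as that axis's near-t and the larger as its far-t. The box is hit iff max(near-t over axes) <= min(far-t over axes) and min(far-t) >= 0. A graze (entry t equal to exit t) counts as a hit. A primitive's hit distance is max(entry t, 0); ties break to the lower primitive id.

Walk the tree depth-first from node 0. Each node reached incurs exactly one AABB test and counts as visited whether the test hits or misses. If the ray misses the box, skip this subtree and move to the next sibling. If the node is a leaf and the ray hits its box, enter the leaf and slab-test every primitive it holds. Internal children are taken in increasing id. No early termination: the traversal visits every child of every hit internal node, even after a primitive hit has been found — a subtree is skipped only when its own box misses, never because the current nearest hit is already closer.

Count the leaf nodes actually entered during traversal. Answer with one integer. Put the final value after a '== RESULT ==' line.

Traverse from the root:
N0 x:[14/3,50/3] y:[-1,37] z:[-2,28] -> hit [14/3,50/3], descend [3, 7]
  N3 x:[7,44/3] y:[14,37] z:[-2,21] -> hit [14,44/3], descend [6, 9]
    N6 x:[7,37/3] y:[14,35] z:[-2,21] -> miss, prune
    N9 x:[34/3,44/3] y:[21,37] z:[1,19] -> miss, prune
  N7 x:[14/3,50/3] y:[-1,18] z:[2,28] -> hit [14/3,50/3], descend [10, 11]
    N10 x:[34/3,50/3] y:[7,13] z:[3,13] -> hit [34/3,13], descend [5, 13]
      N5 x:[34/3,44/3] y:[7,13] z:[5,13] -> hit [34/3,13] leaf, test {P8@t=34/3, P12(miss)}
      N13 x:[16,50/3] y:[7,9] z:[3,5] -> miss, prune
    N11 x:[14/3,34/3] y:[-1,18] z:[2,28] -> hit [14/3,34/3], descend [12, 14]
      N12 x:[14/3,34/3] y:[-1,18] z:[2,11] -> hit [14/3,11] leaf, test {P2(miss), P7(miss)}
      N14 x:[5,9] y:[5,16] z:[14,28] -> miss, prune

order=[0, 3, 6, 9, 7, 10, 5, 13, 11, 12, 14]  |boxes|=11  |leaves|=2  hit=P8

== RESULT ==
2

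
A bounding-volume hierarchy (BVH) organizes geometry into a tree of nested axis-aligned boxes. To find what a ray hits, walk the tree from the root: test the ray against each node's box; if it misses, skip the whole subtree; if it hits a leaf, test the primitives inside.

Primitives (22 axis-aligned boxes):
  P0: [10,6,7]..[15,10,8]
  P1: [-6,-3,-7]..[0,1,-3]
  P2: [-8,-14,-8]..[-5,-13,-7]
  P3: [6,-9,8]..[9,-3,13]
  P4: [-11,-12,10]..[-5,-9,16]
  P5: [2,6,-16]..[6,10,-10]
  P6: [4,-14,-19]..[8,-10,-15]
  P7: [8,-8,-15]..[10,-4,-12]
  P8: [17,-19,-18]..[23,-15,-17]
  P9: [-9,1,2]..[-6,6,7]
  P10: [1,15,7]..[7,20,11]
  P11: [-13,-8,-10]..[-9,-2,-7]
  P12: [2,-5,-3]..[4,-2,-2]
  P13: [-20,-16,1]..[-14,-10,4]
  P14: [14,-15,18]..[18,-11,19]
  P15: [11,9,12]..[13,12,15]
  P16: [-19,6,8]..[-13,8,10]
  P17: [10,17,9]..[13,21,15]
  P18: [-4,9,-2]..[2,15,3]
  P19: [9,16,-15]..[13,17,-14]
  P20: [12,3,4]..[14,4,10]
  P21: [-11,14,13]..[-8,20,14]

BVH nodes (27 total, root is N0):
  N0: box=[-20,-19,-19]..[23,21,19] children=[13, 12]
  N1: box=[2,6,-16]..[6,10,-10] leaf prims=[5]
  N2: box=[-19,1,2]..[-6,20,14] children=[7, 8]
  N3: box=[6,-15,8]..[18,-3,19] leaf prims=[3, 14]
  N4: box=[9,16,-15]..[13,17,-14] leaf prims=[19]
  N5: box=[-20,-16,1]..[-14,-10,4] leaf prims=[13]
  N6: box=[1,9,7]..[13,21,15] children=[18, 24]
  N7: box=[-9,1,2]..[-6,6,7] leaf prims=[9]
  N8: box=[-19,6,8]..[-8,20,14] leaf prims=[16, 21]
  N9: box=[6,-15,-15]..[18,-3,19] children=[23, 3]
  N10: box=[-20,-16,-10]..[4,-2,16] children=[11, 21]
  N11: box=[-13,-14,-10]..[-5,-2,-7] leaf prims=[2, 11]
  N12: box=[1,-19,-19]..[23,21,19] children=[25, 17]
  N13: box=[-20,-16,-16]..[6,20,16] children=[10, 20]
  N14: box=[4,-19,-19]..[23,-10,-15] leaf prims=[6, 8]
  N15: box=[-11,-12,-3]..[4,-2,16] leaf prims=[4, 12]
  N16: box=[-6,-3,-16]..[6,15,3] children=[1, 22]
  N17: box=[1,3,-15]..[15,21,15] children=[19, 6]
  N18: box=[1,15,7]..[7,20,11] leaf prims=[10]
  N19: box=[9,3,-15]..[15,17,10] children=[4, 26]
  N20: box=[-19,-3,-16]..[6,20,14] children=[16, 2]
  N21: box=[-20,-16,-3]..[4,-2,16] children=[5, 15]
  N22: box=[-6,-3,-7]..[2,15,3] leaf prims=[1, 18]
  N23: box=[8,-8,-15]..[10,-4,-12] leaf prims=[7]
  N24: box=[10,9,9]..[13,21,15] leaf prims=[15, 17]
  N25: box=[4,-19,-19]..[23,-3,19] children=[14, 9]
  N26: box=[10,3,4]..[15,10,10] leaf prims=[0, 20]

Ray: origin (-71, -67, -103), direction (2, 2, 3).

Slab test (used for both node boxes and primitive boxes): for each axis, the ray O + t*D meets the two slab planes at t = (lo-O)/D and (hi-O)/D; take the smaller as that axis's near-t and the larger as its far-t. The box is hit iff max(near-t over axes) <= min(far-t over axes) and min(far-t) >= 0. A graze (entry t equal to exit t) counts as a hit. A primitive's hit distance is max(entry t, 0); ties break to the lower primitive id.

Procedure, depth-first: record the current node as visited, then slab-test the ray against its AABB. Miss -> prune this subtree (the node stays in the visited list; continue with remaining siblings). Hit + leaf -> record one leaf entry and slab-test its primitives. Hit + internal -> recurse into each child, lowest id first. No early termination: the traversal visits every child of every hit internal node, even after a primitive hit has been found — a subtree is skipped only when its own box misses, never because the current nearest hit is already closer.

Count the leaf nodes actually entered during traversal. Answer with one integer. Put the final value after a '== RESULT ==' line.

Traverse from the root:
N0 x:[51/2,47] y:[24,44] z:[28,122/3] -> hit [28,122/3], descend [12, 13]
  N12 x:[36,47] y:[24,44] z:[28,122/3] -> hit [36,122/3], descend [17, 25]
    N17 x:[36,43] y:[35,44] z:[88/3,118/3] -> hit [36,118/3], descend [6, 19]
      N6 x:[36,42] y:[38,44] z:[110/3,118/3] -> hit [38,118/3], descend [18, 24]
        N18 x:[36,39] y:[41,87/2] z:[110/3,38] -> miss, prune
        N24 x:[81/2,42] y:[38,44] z:[112/3,118/3] -> miss, prune
      N19 x:[40,43] y:[35,42] z:[88/3,113/3] -> miss, prune
    N25 x:[75/2,47] y:[24,32] z:[28,122/3] -> miss, prune
  N13 x:[51/2,77/2] y:[51/2,87/2] z:[29,119/3] -> hit [29,77/2], descend [10, 20]
    N10 x:[51/2,75/2] y:[51/2,65/2] z:[31,119/3] -> hit [31,65/2], descend [11, 21]
      N11 x:[29,33] y:[53/2,65/2] z:[31,32] -> hit [31,32] leaf, test {P2(miss), P11@t=31}
      N21 x:[51/2,75/2] y:[51/2,65/2] z:[100/3,119/3] -> miss, prune
    N20 x:[26,77/2] y:[32,87/2] z:[29,39] -> hit [32,77/2], descend [2, 16]
      N2 x:[26,65/2] y:[34,87/2] z:[35,39] -> miss, prune
      N16 x:[65/2,77/2] y:[32,41] z:[29,106/3] -> hit [65/2,106/3], descend [1, 22]
        N1 x:[73/2,77/2] y:[73/2,77/2] z:[29,31] -> miss, prune
        N22 x:[65/2,73/2] y:[32,41] z:[32,106/3] -> hit [65/2,106/3] leaf, test {P1@t=65/2, P18(miss)}

Summary -> nodes [0, 12, 17, 6, 18, 24, 19, 25, 13, 10, 11, 21, 20, 2, 16, 1, 22]; box-tests=17; leaf-entries=2; first=P11

== RESULT ==
2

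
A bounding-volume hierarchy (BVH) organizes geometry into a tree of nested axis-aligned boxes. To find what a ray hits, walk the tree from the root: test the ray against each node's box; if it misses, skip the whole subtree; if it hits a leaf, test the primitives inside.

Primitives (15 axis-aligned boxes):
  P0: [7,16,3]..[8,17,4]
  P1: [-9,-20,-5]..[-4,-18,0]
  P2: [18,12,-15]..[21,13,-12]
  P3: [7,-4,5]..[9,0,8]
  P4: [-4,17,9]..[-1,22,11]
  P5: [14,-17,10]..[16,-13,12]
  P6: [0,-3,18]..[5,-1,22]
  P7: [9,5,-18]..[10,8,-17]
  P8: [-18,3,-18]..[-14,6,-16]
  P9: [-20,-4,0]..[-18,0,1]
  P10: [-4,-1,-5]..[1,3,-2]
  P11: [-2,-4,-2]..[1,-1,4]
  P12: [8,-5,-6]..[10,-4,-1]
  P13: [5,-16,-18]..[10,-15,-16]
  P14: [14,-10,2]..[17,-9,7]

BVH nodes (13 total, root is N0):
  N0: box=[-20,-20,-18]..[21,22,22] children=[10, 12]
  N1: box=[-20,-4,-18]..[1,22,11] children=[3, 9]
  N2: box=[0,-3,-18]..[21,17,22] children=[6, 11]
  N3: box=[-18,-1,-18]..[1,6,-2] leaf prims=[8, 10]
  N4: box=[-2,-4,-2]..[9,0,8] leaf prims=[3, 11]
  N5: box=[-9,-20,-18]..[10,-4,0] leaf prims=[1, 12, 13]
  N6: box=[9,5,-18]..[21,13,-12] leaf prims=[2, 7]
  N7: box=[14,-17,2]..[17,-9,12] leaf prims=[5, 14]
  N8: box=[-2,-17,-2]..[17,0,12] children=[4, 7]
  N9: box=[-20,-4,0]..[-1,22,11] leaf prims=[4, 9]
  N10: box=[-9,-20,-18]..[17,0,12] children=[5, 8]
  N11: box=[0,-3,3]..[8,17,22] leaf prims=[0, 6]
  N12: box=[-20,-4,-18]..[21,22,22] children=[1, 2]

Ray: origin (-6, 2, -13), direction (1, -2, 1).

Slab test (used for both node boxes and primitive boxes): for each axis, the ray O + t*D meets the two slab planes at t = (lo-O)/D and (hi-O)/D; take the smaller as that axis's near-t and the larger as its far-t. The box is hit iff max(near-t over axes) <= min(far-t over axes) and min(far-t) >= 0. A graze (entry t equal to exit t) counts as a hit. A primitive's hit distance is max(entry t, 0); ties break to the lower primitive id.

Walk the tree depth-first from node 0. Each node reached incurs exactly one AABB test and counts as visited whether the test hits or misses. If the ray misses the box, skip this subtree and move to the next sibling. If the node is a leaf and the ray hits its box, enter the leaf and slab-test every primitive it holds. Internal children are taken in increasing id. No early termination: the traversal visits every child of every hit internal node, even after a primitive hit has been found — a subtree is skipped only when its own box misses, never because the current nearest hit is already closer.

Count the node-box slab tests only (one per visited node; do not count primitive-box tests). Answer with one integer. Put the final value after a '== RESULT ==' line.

Walk:
N0 x:[-14,27] y:[-10,11] z:[-5,35] -> hit [-5,11], descend [10, 12]
  N10 x:[-3,23] y:[1,11] z:[-5,25] -> hit [1,11], descend [5, 8]
    N5 x:[-3,16] y:[3,11] z:[-5,13] -> hit [3,11] leaf, test {P1(miss), P12(miss), P13(miss)}
    N8 x:[4,23] y:[1,19/2] z:[11,25] -> miss, prune
  N12 x:[-14,27] y:[-10,3] z:[-5,35] -> hit [-5,3], descend [1, 2]
    N1 x:[-14,7] y:[-10,3] z:[-5,24] -> hit [-5,3], descend [3, 9]
      N3 x:[-12,7] y:[-2,3/2] z:[-5,11] -> hit [-2,3/2] leaf, test {P8(miss), P10(miss)}
      N9 x:[-14,5] y:[-10,3] z:[13,24] -> miss, prune
    N2 x:[6,27] y:[-15/2,5/2] z:[-5,35] -> miss, prune

Summary -> nodes [0, 10, 5, 8, 12, 1, 3, 9, 2]; box-tests=9; leaf-entries=2; first=miss

== RESULT ==
9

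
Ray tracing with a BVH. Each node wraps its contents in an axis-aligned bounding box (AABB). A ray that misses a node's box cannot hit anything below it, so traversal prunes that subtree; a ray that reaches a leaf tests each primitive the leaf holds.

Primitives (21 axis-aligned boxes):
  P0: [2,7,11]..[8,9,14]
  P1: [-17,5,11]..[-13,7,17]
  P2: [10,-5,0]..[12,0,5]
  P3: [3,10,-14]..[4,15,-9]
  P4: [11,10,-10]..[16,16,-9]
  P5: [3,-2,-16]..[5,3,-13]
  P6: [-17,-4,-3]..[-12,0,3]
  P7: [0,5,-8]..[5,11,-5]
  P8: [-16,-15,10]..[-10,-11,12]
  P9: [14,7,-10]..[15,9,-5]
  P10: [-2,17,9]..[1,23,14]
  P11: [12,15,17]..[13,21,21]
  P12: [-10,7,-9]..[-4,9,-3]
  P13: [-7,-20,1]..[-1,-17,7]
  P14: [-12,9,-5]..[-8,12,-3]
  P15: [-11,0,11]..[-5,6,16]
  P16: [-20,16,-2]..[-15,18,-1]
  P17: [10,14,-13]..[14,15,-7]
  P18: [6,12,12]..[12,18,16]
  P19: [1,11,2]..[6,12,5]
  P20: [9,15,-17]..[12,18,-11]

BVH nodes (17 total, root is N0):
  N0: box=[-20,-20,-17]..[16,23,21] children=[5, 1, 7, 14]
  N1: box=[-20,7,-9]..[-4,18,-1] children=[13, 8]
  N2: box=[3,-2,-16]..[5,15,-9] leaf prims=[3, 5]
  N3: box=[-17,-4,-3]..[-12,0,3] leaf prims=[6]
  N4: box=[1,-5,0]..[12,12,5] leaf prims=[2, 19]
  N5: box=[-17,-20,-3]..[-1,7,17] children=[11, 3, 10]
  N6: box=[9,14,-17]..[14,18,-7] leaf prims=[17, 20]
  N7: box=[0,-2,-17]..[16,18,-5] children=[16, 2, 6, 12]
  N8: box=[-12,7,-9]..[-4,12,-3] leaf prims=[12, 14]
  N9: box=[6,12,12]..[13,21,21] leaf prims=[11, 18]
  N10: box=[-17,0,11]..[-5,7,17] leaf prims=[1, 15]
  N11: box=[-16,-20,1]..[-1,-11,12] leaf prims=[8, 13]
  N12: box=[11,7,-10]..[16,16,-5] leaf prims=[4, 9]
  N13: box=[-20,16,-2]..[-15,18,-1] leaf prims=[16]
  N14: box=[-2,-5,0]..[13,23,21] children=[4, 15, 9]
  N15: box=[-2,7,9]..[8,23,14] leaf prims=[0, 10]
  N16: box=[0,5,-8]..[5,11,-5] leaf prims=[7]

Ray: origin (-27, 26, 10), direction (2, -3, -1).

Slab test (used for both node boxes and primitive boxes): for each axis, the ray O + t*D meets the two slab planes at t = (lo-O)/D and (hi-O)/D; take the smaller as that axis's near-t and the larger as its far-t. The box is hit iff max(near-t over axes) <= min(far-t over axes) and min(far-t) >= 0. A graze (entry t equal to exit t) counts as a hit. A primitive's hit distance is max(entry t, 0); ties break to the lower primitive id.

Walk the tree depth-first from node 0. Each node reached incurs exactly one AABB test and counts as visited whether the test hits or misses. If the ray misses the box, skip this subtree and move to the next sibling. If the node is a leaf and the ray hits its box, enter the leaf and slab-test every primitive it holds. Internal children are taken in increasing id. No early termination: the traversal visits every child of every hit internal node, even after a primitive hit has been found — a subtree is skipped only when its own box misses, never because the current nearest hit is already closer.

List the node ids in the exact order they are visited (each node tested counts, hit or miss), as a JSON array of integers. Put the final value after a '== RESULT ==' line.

Traverse from the root:
N0 x:[7/2,43/2] y:[1,46/3] z:[-11,27] -> hit [7/2,46/3], descend [1, 5, 7, 14]
  N1 x:[7/2,23/2] y:[8/3,19/3] z:[11,19] -> miss, prune
  N5 x:[5,13] y:[19/3,46/3] z:[-7,13] -> hit [19/3,13], descend [3, 10, 11]
    N3 x:[5,15/2] y:[26/3,10] z:[7,13] -> miss, prune
    N10 x:[5,11] y:[19/3,26/3] z:[-7,-1] -> miss, prune
    N11 x:[11/2,13] y:[37/3,46/3] z:[-2,9] -> miss, prune
  N7 x:[27/2,43/2] y:[8/3,28/3] z:[15,27] -> miss, prune
  N14 x:[25/2,20] y:[1,31/3] z:[-11,10] -> miss, prune

Visited [0, 1, 5, 3, 10, 11, 7, 14]. Tests: 8 box, 0 leaf. Nearest: miss.

== RESULT ==
[0, 1, 5, 3, 10, 11, 7, 14]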